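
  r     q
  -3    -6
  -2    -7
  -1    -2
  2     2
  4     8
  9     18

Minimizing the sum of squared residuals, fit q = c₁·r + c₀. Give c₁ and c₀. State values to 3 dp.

c₁ = 2.094, c₀ = -0.974

MᵀM·[c₁, c₀]ᵀ = Mᵀq reads: 115·c₁ + 9·c₀ = 232;  9·c₁ + 6·c₀ = 13.
(Σr·r = 115, Σr = 9, Σ1 = 6, Σr·q = 232, Σq = 13.)
Δ = 115·6 − 9² = 609.
c₁ = (232·6 − 9·13)/609 = 425/203; c₀ = (115·13 − 9·232)/609 = -593/609.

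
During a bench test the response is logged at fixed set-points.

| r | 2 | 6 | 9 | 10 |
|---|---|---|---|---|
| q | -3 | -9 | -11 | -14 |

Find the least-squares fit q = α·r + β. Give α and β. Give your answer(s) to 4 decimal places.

Entries of AᵀA: Σr·r = 221, Σr = 27, Σ1 = 4.
Moment sums: Σr·q = -299, Σq = -37.
Determinant 221·4 − 27² = 155.
α = ((-299)·4 − 27·(-37))/155 = -197/155; β = (221·(-37) − 27·(-299))/155 = -104/155.

α = -1.2710, β = -0.6710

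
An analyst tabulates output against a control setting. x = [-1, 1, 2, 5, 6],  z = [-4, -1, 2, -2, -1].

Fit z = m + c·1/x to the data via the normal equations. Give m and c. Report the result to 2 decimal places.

Normal-equation sums: Σ1 = 5, Σ1/x = 13/15, Σ1/x·1/x = 1043/450.
For Mᵀz: Σz = -6, Σ1/x·z = 103/30.
So MᵀM·[m, c]ᵀ = Mᵀz: [[5, 13/15]; [13/15, 1043/450]]·[m, c]ᵀ = [-6, 103/30]ᵀ.
Eliminating c: (1043/450)·(row 1) − (13/15)·(row 2) gives (4877/450)·m = (1043/450)·(-6) − (13/15)·(103/30) = -7597/450, so m = -7597/4877.
Then c = ((103/30) − (13/15)·(-7597/4877))/(1043/450) = 10065/4877.

m = -1.56, c = 2.06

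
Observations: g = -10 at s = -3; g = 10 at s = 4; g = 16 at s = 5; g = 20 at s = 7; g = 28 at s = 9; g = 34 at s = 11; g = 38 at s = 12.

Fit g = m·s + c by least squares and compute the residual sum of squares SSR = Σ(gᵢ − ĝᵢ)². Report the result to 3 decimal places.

SSR = 6.855

Normal-equation sums: Σs·s = 445, Σs = 45, Σ1 = 7.
For Xᵀg: Σs·g = 1372, Σg = 136.
So XᵀX·[m, c]ᵀ = Xᵀg: [[445, 45]; [45, 7]]·[m, c]ᵀ = [1372, 136]ᵀ.
Eliminating c: 7·(row 1) − 45·(row 2) gives 1090·m = 7·1372 − 45·136 = 3484, so m = 1742/545.
Then c = (136 − 45·(1742/545))/7 = -122/109.
Residuals: 386/545, -908/545, 124/109, -684/545, 192/545, -22/545, 416/545; SSR = 3736/545.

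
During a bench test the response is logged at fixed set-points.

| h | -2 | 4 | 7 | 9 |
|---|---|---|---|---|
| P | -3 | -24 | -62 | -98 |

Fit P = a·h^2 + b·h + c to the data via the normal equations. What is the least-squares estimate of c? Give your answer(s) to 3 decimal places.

The normal system AᵀA·[a, b, c]ᵀ = AᵀP is [[9234, 1128, 150]; [1128, 150, 18]; [150, 18, 4]]·[a, b, c]ᵀ = [-11372, -1406, -187]ᵀ.
Inverting the 3×3 Gram matrix, [a, b, c]ᵀ = [-15029/14604, -20809/14604, -8503/4868]ᵀ.

c = -1.747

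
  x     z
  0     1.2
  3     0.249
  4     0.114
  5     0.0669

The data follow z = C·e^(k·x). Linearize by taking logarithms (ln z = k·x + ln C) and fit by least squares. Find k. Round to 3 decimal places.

Let Y = ln z. Fitting Y = k·x + ln C by least squares:
Σx = 12.0000, Σ(x)² = 50.0000, Σln z = -6.0841, Σx·ln z = -26.3799.
Equations: 50.0000·k + 12.0000·ln C = -26.3799;  12.0000·k + 4·ln C = -6.0841.
Δ = 50.0000·4 − (12.0000)² = 56.0000; k = (-26.3799·4 − 12.0000·-6.0841)/56.0000 = -0.58055, ln C = (50.0000·-6.0841 − 12.0000·-26.3799)/56.0000 = 0.22061.

k = -0.581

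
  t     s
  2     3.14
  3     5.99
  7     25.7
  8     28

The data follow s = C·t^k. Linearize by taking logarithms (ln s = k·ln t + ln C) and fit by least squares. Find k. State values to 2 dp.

Let Y = ln s. Fitting Y = k·ln t + ln C by least squares:
AᵀA = [[9.7980, 5.8171]; [5.8171, 4]], rhs = [16.0062, 9.5130]ᵀ  (here Σln t = 5.8171, Σ(ln t)² = 9.7980, Σln s = 9.5130, Σln t·ln s = 16.0062).
Solving (det = 5.3534): k = 1.62265, ln C = 0.01846.

k = 1.62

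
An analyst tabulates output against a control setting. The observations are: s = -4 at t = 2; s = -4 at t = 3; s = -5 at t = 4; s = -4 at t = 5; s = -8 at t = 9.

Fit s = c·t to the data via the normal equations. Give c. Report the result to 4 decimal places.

Setting ∂/∂c … = 0 gives: 135·c = -132.
Hence c = -132 / 135 ≈ -0.977778.

c = -0.9778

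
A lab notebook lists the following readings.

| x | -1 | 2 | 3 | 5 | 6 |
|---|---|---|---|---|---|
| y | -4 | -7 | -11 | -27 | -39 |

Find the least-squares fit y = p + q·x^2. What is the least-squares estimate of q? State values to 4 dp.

From the data, Σ1 = 5, Σx^2 = 75, Σx^2·x^2 = 2019.
Moment sums: Σy = -88, Σx^2·y = -2210.
Determinant 5·2019 − 75² = 4470.
p = ((-88)·2019 − 75·(-2210))/4470 = -1987/745; q = (5·(-2210) − 75·(-88))/4470 = -445/447.

q = -0.9955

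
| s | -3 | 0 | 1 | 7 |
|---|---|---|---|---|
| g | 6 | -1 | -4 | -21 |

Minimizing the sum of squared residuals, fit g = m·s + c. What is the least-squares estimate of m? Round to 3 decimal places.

Setting ∂/∂m … = 0 gives: 59·m + 5·c = -169;  5·m + 4·c = -20.
(Σs·s = 59, Σs = 5, Σ1 = 4, Σs·g = -169, Σg = -20.)
Eliminating c: 4·(row 1) − 5·(row 2) gives 211·m = 4·(-169) − 5·(-20) = -576, so m = -576/211.
Then c = ((-20) − 5·(-576/211))/4 = -335/211.

m = -2.730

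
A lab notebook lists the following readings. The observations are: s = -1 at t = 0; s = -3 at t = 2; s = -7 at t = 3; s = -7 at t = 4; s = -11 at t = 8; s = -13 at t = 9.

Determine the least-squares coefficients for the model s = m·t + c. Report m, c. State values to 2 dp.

m = -1.27, c = -1.49

Setting ∂/∂m … = 0 gives: 174·m + 26·c = -260;  26·m + 6·c = -42.
Eliminating c: 6·(row 1) − 26·(row 2) gives 368·m = 6·(-260) − 26·(-42) = -468, so m = -117/92.
Then c = ((-42) − 26·(-117/92))/6 = -137/92.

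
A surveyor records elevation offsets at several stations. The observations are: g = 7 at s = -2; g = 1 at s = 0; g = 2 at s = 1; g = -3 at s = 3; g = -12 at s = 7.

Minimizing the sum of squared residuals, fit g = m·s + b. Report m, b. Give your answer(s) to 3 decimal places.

AᵀA·[m, b]ᵀ = Aᵀg reads: 63·m + 9·b = -105;  9·m + 5·b = -5.
(Σs·s = 63, Σs = 9, Σ1 = 5, Σs·g = -105, Σg = -5.)
Δ = 63·5 − 9² = 234.
m = ((-105)·5 − 9·(-5))/234 = -80/39; b = (63·(-5) − 9·(-105))/234 = 35/13.

m = -2.051, b = 2.692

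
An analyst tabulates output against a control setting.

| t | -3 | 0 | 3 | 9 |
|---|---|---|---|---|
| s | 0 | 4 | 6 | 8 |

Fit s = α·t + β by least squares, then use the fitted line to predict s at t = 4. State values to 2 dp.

ŝ = 5.60

Sums needed: Σt·t = 99, Σt = 9, Σ1 = 4.
Moment sums: Σt·s = 90, Σs = 18.
Normal equations: [[99, 9]; [9, 4]]·[α, β]ᵀ = [90, 18]ᵀ.
det = 99·4 − 9² = 315.
α = (90·4 − 9·18)/315 = 22/35; β = (99·18 − 9·90)/315 = 108/35.
At t = 4: ŝ = (22/35)·(4) + (108/35)·(1) = 28/5.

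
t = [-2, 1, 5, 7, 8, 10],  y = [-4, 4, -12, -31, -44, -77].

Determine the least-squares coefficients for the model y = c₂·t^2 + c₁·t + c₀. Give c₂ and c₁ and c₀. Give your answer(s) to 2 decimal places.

c₂ = -0.99, c₁ = 1.93, c₀ = 3.55

From the data, Σt^2·t^2 = 17139, Σt^2·t = 1973, Σt^2 = 243, Σt·t = 243, Σt = 29, Σ1 = 6.
For Aᵀy: Σt^2·y = -12347, Σt·y = -1387, Σy = -164.
Row-reducing yields c₂ = -37363/37608, c₁ = 24255/12536, c₀ = 16694/4701.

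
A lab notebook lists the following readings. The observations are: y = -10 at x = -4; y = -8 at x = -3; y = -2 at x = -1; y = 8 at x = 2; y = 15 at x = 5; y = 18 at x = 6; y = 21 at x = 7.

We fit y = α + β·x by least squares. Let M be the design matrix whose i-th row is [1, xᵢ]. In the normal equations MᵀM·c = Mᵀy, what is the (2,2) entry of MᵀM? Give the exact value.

140

Row 2 ↔ basis x, column 2 ↔ basis x, so (MᵀM)_{2,2} = Σᵢ (x)·(x) = (-4)·(-4) + (-3)·(-3) + (-1)·(-1) + (2)·(2) + (5)·(5) + (6)·(6) + (7)·(7) = 140.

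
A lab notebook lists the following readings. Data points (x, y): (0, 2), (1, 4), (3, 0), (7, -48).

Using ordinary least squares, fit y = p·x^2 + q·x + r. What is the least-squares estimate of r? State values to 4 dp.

r = 1.7935

With design matrix A, AᵀA = [[2483, 371, 59]; [371, 59, 11]; [59, 11, 4]] and Aᵀy = [-2348, -332, -42]ᵀ.
Inverting the 3×3 Gram matrix, [p, q, r]ᵀ = [-50/31, 648/155, 278/155]ᵀ.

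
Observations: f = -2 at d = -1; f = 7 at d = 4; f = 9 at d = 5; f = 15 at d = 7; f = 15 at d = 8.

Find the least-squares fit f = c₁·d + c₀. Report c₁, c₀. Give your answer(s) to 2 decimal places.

Forming AᵀA = [[155, 23]; [23, 5]] and Aᵀf = [300, 44]ᵀ gives AᵀA·[c₁, c₀]ᵀ = Aᵀf.
det = 155·5 − 23² = 246.
c₁ = (300·5 − 23·44)/246 = 244/123; c₀ = (155·44 − 23·300)/246 = -40/123.

c₁ = 1.98, c₀ = -0.33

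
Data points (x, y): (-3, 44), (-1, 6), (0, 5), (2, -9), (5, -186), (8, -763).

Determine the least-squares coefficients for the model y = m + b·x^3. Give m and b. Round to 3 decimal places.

m = 3.579, b = -1.498

The normal system MᵀM·[m, b]ᵀ = Mᵀy is [[6, 617]; [617, 278563]]·[m, b]ᵀ = [-903, -415172]ᵀ.
det = 6·278563 − 617² = 1290689.
m = ((-903)·278563 − 617·(-415172))/1290689 = 4618735/1290689; b = (6·(-415172) − 617·(-903))/1290689 = -1933881/1290689.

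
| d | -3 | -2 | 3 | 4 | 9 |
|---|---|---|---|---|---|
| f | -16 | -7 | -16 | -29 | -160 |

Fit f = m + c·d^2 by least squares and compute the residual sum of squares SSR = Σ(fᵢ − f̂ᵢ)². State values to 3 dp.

SSR = 1.965

Forming MᵀM = [[5, 119]; [119, 6995]] and Mᵀf = [-228, -13740]ᵀ gives MᵀM·[m, c]ᵀ = Mᵀf.
det = 5·6995 − 119² = 20814.
m = ((-228)·6995 − 119·(-13740))/20814 = 6700/3469; c = (5·(-13740) − 119·(-228))/20814 = -6928/3469.
Residuals: 148/3469, -3271/3469, 148/3469, 3547/3469, -572/3469; SSR = 6818/3469.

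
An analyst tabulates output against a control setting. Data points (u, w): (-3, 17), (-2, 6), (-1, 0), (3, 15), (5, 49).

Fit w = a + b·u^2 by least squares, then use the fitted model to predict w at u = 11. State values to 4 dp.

ŵ = 245.1987

With design matrix M, MᵀM = [[5, 48]; [48, 804]] and Mᵀw = [87, 1537]ᵀ.
Δ = 5·804 − 48² = 1716.
a = (87·804 − 48·1537)/1716 = -29/13; b = (5·1537 − 48·87)/1716 = 319/156.
At u = 11: ŵ = (-29/13)·(1) + (319/156)·(121) = 38251/156.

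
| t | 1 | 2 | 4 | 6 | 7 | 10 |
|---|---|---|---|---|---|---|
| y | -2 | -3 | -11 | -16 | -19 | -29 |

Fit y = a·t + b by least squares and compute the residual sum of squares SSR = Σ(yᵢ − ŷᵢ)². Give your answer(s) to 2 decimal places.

From the data, Σt·t = 206, Σt = 30, Σ1 = 6.
Right-hand side: Σt·y = -571, Σy = -80.
MᵀM·[a, b]ᵀ = Mᵀy becomes [[206, 30]; [30, 6]]·[a, b]ᵀ = [-571, -80]ᵀ.
Eliminating b: 6·(row 1) − 30·(row 2) gives 336·a = 6·(-571) − 30·(-80) = -1026, so a = -171/56.
Then b = ((-80) − 30·(-171/56))/6 = 325/168.
Residuals: -37/42, 197/168, -121/168, 65/168, 37/84, -67/168; SSR = 533/168.

SSR = 3.17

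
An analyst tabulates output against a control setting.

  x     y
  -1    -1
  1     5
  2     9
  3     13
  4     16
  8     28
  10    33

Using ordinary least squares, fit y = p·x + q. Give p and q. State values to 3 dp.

p = 3.123, q = 2.670

Compute the Gram sums: Σx·x = 195, Σx = 27, Σ1 = 7.
And Σx·y = 681, Σy = 103.
Normal equations: [[195, 27]; [27, 7]]·[p, q]ᵀ = [681, 103]ᵀ.
Eliminating q: 7·(row 1) − 27·(row 2) gives 636·p = 7·681 − 27·103 = 1986, so p = 331/106.
Then q = (103 − 27·(331/106))/7 = 283/106.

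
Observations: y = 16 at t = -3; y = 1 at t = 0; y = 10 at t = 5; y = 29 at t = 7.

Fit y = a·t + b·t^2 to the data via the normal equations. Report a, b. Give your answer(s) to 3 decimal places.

From the data, Σt·t = 83, Σt·t^2 = 441, Σt^2·t^2 = 3107.
And Σt·y = 205, Σt^2·y = 1815.
AᵀA·[a, b]ᵀ = Aᵀy becomes [[83, 441]; [441, 3107]]·[a, b]ᵀ = [205, 1815]ᵀ.
Determinant 83·3107 − 441² = 63400.
a = (205·3107 − 441·1815)/63400 = -4087/1585; b = (83·1815 − 441·205)/63400 = 1506/1585.

a = -2.579, b = 0.950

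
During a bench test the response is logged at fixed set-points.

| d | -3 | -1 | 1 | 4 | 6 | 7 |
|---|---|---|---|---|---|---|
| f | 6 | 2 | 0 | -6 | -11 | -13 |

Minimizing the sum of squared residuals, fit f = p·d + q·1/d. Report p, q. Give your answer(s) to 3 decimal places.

Normal-equation sums: Σd·d = 112, Σd·1/d = 6, Σ1/d·1/d = 15677/7056.
Moment sums: Σd·f = -201, Σ1/d·f = -193/21.
Normal equations: [[112, 6]; [6, 15677/7056]]·[p, q]ᵀ = [-201, -193/21]ᵀ.
det = 112·(15677/7056) − 6² = 13409/63.
p = ((-201)·(15677/7056) − 6·(-193/21))/(13409/63) = -52113/28336; q = (112·(-193/21) − 6·(-201))/(13409/63) = 210/253.

p = -1.839, q = 0.830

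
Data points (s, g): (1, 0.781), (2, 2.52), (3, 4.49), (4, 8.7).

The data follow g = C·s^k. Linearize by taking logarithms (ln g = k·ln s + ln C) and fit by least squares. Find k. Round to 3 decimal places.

With ln gᵢ as the transformed response and ln sᵢ as the regressor:
AᵀA = [[3.6092, 3.1781]; [3.1781, 4]], rhs = [5.2896, 4.3423]ᵀ  (here Σln s = 3.1781, Σ(ln s)² = 3.6092, Σln g = 4.3423, Σln s·ln g = 5.2896).
Solving (det = 4.3368): k = 1.69675, ln C = -0.26252.

k = 1.697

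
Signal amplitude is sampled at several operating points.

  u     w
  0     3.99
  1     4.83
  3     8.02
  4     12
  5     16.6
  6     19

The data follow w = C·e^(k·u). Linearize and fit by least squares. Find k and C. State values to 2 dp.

With ln wᵢ as the transformed response and uᵢ as the regressor:
AᵀA = [[87.0000, 19.0000]; [19.0000, 6]], rhs = [49.4739, 13.2793]ᵀ  (here Σu = 19.0000, Σ(u)² = 87.0000, Σln w = 13.2793, Σu·ln w = 49.4739).
Solving (det = 161.0000): k = 0.27662, ln C = 1.33725, so C = exp(1.33725) = 3.80854.

k = 0.28, C = 3.81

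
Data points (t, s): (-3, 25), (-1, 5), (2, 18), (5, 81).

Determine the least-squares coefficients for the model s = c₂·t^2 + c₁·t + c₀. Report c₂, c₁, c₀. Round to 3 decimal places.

XᵀX·[c₂, c₁, c₀]ᵀ = Xᵀs reads: 723·c₂ + 105·c₁ + 39·c₀ = 2327;  105·c₂ + 39·c₁ + 3·c₀ = 361;  39·c₂ + 3·c₁ + 4·c₀ = 129.
Inverting the 3×3 Gram matrix, [c₂, c₁, c₀]ᵀ = [357/127, 532/381, 482/127]ᵀ.

c₂ = 2.811, c₁ = 1.396, c₀ = 3.795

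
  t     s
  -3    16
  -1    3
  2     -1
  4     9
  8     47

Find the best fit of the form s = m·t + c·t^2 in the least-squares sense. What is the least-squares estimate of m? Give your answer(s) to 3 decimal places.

m = -2.148

From the data, Σt·t = 94, Σt·t^2 = 556, Σt^2·t^2 = 4450.
For Aᵀs: Σt·s = 359, Σt^2·s = 3295.
Determinant 94·4450 − 556² = 109164.
m = (359·4450 − 556·3295)/109164 = -117235/54582; c = (94·3295 − 556·359)/109164 = 55063/54582.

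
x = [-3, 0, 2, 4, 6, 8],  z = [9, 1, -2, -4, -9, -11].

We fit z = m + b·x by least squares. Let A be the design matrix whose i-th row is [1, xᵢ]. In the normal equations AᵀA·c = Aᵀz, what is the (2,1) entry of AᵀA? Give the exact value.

Row 2 ↔ basis x, column 1 ↔ basis 1, so (AᵀA)_{2,1} = Σᵢ x = (-3)·(1) + (0)·(1) + (2)·(1) + (4)·(1) + (6)·(1) + (8)·(1) = 17.

17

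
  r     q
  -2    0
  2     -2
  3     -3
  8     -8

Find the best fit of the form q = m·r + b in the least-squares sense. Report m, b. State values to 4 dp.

Normal-equation sums: Σr·r = 81, Σr = 11, Σ1 = 4.
Right-hand side: Σr·q = -77, Σq = -13.
Normal equations: [[81, 11]; [11, 4]]·[m, b]ᵀ = [-77, -13]ᵀ.
Δ = 81·4 − 11² = 203.
m = ((-77)·4 − 11·(-13))/203 = -165/203; b = (81·(-13) − 11·(-77))/203 = -206/203.

m = -0.8128, b = -1.0148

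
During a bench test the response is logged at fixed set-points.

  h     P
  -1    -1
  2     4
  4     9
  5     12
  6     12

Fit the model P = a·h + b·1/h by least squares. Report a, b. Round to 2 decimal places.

The normal system XᵀX·[a, b]ᵀ = XᵀP is [[82, 5]; [5, 4969/3600]]·[a, b]ᵀ = [177, 193/20]ᵀ.
det = 82·(4969/3600) − 5² = 158729/1800.
a = (177·(4969/3600) − 5·(193/20))/(158729/1800) = 705813/317458; b = (82·(193/20) − 5·177)/(158729/1800) = -168660/158729.

a = 2.22, b = -1.06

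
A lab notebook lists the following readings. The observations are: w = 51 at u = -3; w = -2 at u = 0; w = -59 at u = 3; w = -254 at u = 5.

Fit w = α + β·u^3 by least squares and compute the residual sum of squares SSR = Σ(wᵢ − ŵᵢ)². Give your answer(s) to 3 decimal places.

SSR = 3.970

The normal system AᵀA·[α, β]ᵀ = Aᵀw is [[4, 125]; [125, 17083]]·[α, β]ᵀ = [-264, -34720]ᵀ.
det = 4·17083 − 125² = 52707.
α = ((-264)·17083 − 125·(-34720))/52707 = -169912/52707; β = (4·(-34720) − 125·(-264))/52707 = -105880/52707.
Residuals: -791/52707, 64498/52707, -81041/52707, 5778/17569; SSR = 209246/52707.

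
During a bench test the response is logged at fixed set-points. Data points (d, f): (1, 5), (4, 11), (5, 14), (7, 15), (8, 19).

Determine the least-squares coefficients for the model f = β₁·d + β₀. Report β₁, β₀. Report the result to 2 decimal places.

β₁ = 1.87, β₀ = 3.47

Forming MᵀM = [[155, 25]; [25, 5]] and Mᵀf = [376, 64]ᵀ gives MᵀM·[β₁, β₀]ᵀ = Mᵀf.
Δ = 155·5 − 25² = 150.
β₁ = (376·5 − 25·64)/150 = 28/15; β₀ = (155·64 − 25·376)/150 = 52/15.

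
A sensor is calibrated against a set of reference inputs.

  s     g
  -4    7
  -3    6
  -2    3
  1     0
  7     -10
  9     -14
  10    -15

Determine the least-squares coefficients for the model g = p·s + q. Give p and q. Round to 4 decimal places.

p = -1.5856, q = 0.7914

Sums needed: Σs·s = 260, Σs = 18, Σ1 = 7.
For Xᵀg: Σs·g = -398, Σg = -23.
Δ = 260·7 − 18² = 1496.
p = ((-398)·7 − 18·(-23))/1496 = -593/374; q = (260·(-23) − 18·(-398))/1496 = 148/187.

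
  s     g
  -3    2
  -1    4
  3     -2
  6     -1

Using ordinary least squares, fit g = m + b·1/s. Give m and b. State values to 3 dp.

From the data, Σ1 = 4, Σ1/s = -5/6, Σ1/s·1/s = 5/4.
And Σg = 3, Σ1/s·g = -11/2.
MᵀM·[m, b]ᵀ = Mᵀg becomes [[4, -5/6]; [-5/6, 5/4]]·[m, b]ᵀ = [3, -11/2]ᵀ.
Eliminating b: (5/4)·(row 1) − (-5/6)·(row 2) gives (155/36)·m = (5/4)·3 − (-5/6)·(-11/2) = -5/6, so m = -6/31.
Then b = ((-11/2) − (-5/6)·(-6/31))/(5/4) = -702/155.

m = -0.194, b = -4.529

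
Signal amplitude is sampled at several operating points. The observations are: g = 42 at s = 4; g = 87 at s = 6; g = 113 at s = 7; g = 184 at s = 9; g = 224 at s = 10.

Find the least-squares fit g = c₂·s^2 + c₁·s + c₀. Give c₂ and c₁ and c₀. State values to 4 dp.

The normal equations are: 20514·c₂ + 2352·c₁ + 282·c₀ = 46645;  2352·c₂ + 282·c₁ + 36·c₀ = 5377;  282·c₂ + 36·c₁ + 5·c₀ = 650.
Inverting the 3×3 Gram matrix, [c₂, c₁, c₀]ᵀ = [139/66, 19/22, 5]ᵀ.

c₂ = 2.1061, c₁ = 0.8636, c₀ = 5.0000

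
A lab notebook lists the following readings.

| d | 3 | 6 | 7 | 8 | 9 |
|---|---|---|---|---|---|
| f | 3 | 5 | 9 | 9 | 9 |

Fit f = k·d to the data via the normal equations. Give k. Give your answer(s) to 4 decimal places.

k = 1.0669

Entries of MᵀM: Σd·d = 239.
For Mᵀf: Σd·f = 255.
Hence k = 255 / 239 ≈ 1.06695.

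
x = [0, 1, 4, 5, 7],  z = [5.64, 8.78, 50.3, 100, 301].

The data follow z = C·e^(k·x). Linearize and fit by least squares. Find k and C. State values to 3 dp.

Linearized form: ln z = k·x + ln C. From the 5 transformed points,
Σx = 17.0000, Σ(x)² = 91.0000, Σln z = 18.1326, Σx·ln z = 80.8201.
Normal system: [[91.0000, 17.0000]; [17.0000, 5]]·[k, ln C]ᵀ = [80.8201, 18.1326]ᵀ.
Δ = 91.0000·5 − (17.0000)² = 166.0000; k = (80.8201·5 − 17.0000·18.1326)/166.0000 = 0.57738, ln C = (91.0000·18.1326 − 17.0000·80.8201)/166.0000 = 1.66343, so C = exp(1.66343) = 5.27736.

k = 0.577, C = 5.277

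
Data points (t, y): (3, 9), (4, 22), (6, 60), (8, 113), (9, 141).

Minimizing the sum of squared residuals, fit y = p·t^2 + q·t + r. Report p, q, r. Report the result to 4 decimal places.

Compute the Gram sums: Σt^2·t^2 = 12290, Σt^2·t = 1548, Σt^2 = 206, Σt·t = 206, Σt = 30, Σ1 = 5.
Right-hand side: Σt^2·y = 21246, Σt·y = 2648, Σy = 345.
AᵀA·[p, q, r]ᵀ = Aᵀy becomes [[12290, 1548, 206]; [1548, 206, 30]; [206, 30, 5]]·[p, q, r]ᵀ = [21246, 2648, 345]ᵀ.
Inverting the 3×3 Gram matrix, [p, q, r]ᵀ = [80/49, 1681/637, -1283/91]ᵀ.

p = 1.6327, q = 2.6389, r = -14.0989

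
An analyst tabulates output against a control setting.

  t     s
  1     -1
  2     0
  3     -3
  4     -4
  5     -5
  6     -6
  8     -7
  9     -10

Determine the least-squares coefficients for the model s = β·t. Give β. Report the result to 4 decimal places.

Entries of XᵀX: Σt·t = 236.
Moment sums: Σt·s = -233.
Normal equations: [[236]]·[β]ᵀ = [-233]ᵀ.
Hence β = -233 / 236 ≈ -0.987288.

β = -0.9873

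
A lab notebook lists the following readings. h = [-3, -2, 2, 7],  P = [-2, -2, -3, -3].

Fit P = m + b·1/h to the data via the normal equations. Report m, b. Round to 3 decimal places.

The normal system XᵀX·[m, b]ᵀ = XᵀP is [[4, -4/21]; [-4/21, 557/882]]·[m, b]ᵀ = [-10, -11/42]ᵀ.
Δ = 4·(557/882) − (-4/21)² = 122/49.
m = ((-10)·(557/882) − (-4/21)·(-11/42))/(122/49) = -2807/1098; b = (4·(-11/42) − (-4/21)·(-10))/(122/49) = -217/183.

m = -2.556, b = -1.186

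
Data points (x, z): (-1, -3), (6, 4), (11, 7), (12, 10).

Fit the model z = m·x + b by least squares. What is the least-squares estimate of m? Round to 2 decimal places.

Normal-equation sums: Σx·x = 302, Σx = 28, Σ1 = 4.
Moment sums: Σx·z = 224, Σz = 18.
Δ = 302·4 − 28² = 424.
m = (224·4 − 28·18)/424 = 49/53; b = (302·18 − 28·224)/424 = -209/106.

m = 0.92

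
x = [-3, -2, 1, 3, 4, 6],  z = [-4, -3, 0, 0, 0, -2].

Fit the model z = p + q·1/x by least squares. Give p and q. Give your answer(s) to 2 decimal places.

p = -1.92, q = 2.72

With design matrix M, MᵀM = [[6, 11/12]; [11/12, 25/16]] and Mᵀz = [-9, 5/2]ᵀ.
Δ = 6·(25/16) − (11/12)² = 1229/144.
p = ((-9)·(25/16) − (11/12)·(5/2))/(1229/144) = -2355/1229; q = (6·(5/2) − (11/12)·(-9))/(1229/144) = 3348/1229.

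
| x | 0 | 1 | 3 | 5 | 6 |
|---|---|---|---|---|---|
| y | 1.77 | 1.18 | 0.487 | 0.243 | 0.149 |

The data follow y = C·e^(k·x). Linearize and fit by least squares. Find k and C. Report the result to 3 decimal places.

With ln yᵢ as the transformed response and xᵢ as the regressor:
Sums: Σx = 15.0000, Σ(x)² = 71.0000, Σln y = -3.3015, Σx·ln y = -20.4893.
Normal system: [[71.0000, 15.0000]; [15.0000, 5]]·[k, ln C]ᵀ = [-20.4893, -3.3015]ᵀ.
Solving (det = 130.0000): k = -0.40711, ln C = 0.56102, so C = exp(0.56102) = 1.75246.

k = -0.407, C = 1.752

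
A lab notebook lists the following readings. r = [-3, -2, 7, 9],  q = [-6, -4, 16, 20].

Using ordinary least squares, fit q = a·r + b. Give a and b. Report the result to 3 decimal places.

a = 2.186, b = 0.488

Entries of AᵀA: Σr·r = 143, Σr = 11, Σ1 = 4.
And Σr·q = 318, Σq = 26.
Δ = 143·4 − 11² = 451.
a = (318·4 − 11·26)/451 = 986/451; b = (143·26 − 11·318)/451 = 20/41.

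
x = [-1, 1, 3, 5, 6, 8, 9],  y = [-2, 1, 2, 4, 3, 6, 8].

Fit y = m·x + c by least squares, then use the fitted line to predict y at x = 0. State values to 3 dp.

ŷ = -0.722

Sums needed: Σx·x = 217, Σx = 31, Σ1 = 7.
Right-hand side: Σx·y = 167, Σy = 22.
Δ = 217·7 − 31² = 558.
m = (167·7 − 31·22)/558 = 487/558; c = (217·22 − 31·167)/558 = -13/18.
At x = 0: ŷ = (487/558)·(0) + (-13/18)·(1) = -13/18.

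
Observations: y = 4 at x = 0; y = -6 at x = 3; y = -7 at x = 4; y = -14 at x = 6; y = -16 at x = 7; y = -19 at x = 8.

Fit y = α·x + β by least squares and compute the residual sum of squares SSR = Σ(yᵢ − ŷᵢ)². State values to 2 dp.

SSR = 2.31

The normal equations are: 174·α + 28·β = -394;  28·α + 6·β = -58.
Determinant 174·6 − 28² = 260.
α = ((-394)·6 − 28·(-58))/260 = -37/13; β = (174·(-58) − 28·(-394))/260 = 47/13.
Residuals: 5/13, -14/13, 10/13, -7/13, 4/13, 2/13; SSR = 30/13.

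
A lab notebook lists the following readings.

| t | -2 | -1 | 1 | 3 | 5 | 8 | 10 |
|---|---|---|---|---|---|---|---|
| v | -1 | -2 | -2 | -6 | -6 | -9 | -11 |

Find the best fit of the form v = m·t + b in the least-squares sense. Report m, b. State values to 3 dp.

m = -0.831, b = -2.437

Normal-equation sums: Σt·t = 204, Σt = 24, Σ1 = 7.
For Aᵀv: Σt·v = -228, Σv = -37.
det = 204·7 − 24² = 852.
m = ((-228)·7 − 24·(-37))/852 = -59/71; b = (204·(-37) − 24·(-228))/852 = -173/71.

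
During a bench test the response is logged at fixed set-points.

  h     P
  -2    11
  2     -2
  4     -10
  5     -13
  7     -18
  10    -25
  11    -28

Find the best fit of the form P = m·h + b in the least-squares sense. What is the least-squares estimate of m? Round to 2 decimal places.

XᵀX·[m, b]ᵀ = XᵀP reads: 319·m + 37·b = -815;  37·m + 7·b = -85.
Δ = 319·7 − 37² = 864.
m = ((-815)·7 − 37·(-85))/864 = -80/27; b = (319·(-85) − 37·(-815))/864 = 95/27.

m = -2.96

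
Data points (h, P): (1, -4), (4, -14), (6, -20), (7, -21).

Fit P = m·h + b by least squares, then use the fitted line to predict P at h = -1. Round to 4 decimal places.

P̂ = 1.3571

From the data, Σh·h = 102, Σh = 18, Σ1 = 4.
And Σh·P = -327, ΣP = -59.
Normal equations: [[102, 18]; [18, 4]]·[m, b]ᵀ = [-327, -59]ᵀ.
Eliminating b: 4·(row 1) − 18·(row 2) gives 84·m = 4·(-327) − 18·(-59) = -246, so m = -41/14.
Then b = ((-59) − 18·(-41/14))/4 = -11/7.
At h = -1: P̂ = (-41/14)·(-1) + (-11/7)·(1) = 19/14.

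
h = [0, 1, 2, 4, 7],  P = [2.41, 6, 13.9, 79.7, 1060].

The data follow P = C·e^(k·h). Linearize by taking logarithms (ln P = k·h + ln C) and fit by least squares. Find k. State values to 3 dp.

k = 0.867

Linearized form: ln P = k·h + ln C. From the 5 transformed points,
Σh = 14.0000, Σ(h)² = 70.0000, Σln P = 16.6476, Σh·ln P = 73.3308.
Normal system: [[70.0000, 14.0000]; [14.0000, 5]]·[k, ln C]ᵀ = [73.3308, 16.6476]ᵀ.
Solving (det = 154.0000): k = 0.86745, ln C = 0.90064.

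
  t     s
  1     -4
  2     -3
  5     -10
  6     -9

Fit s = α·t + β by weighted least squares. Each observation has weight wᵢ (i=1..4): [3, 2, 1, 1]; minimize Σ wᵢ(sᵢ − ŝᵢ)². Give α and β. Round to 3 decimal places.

Entries of XᵀWX: Σwᵢ·t·t = 72, Σwᵢ·t = 18, Σwᵢ·1 = 7.
For XᵀWs: Σwᵢ·t·s = -128, Σwᵢ·s = -37.
XᵀWX·[α, β]ᵀ = XᵀWs becomes [[72, 18]; [18, 7]]·[α, β]ᵀ = [-128, -37]ᵀ.
det = 72·7 − 18² = 180.
α = ((-128)·7 − 18·(-37))/180 = -23/18; β = (72·(-37) − 18·(-128))/180 = -2.

α = -1.278, β = -2.000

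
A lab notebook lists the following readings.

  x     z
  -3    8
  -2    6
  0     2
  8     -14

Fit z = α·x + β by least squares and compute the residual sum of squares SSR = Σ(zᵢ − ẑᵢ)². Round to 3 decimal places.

SSR = 0.000

Setting ∂/∂α … = 0 gives: 77·α + 3·β = -148;  3·α + 4·β = 2.
(Σx·x = 77, Σx = 3, Σ1 = 4, Σx·z = -148, Σz = 2.)
Determinant 77·4 − 3² = 299.
α = ((-148)·4 − 3·2)/299 = -2; β = (77·2 − 3·(-148))/299 = 2.
Residuals: 0, 0, 0, 0; SSR = 0.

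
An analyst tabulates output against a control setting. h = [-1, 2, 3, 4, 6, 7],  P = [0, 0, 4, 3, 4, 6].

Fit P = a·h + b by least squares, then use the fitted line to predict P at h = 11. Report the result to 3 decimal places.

Entries of XᵀX: Σh·h = 115, Σh = 21, Σ1 = 6.
Right-hand side: Σh·P = 90, ΣP = 17.
Normal equations: [[115, 21]; [21, 6]]·[a, b]ᵀ = [90, 17]ᵀ.
Determinant 115·6 − 21² = 249.
a = (90·6 − 21·17)/249 = 61/83; b = (115·17 − 21·90)/249 = 65/249.
At h = 11: P̂ = (61/83)·(11) + (65/249)·(1) = 2078/249.

P̂ = 8.345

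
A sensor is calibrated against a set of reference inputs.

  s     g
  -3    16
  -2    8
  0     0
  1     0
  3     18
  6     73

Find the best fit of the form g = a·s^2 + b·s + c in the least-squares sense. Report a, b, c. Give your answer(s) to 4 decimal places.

Entries of MᵀM: Σs^2·s^2 = 1475, Σs^2·s = 209, Σs^2 = 59, Σs·s = 59, Σs = 5, Σ1 = 6.
Moment sums: Σs^2·g = 2966, Σs·g = 428, Σg = 115.
Row-reducing yields a = 6791/3360, b = 559/3360, c = -237/280.

a = 2.0211, b = 0.1664, c = -0.8464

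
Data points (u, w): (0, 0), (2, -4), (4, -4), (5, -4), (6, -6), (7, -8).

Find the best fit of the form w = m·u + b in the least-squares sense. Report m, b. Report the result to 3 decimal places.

m = -0.941, b = -0.569

Compute the Gram sums: Σu·u = 130, Σu = 24, Σ1 = 6.
Right-hand side: Σu·w = -136, Σw = -26.
So AᵀA·[m, b]ᵀ = Aᵀw: [[130, 24]; [24, 6]]·[m, b]ᵀ = [-136, -26]ᵀ.
Eliminating b: 6·(row 1) − 24·(row 2) gives 204·m = 6·(-136) − 24·(-26) = -192, so m = -16/17.
Then b = ((-26) − 24·(-16/17))/6 = -29/51.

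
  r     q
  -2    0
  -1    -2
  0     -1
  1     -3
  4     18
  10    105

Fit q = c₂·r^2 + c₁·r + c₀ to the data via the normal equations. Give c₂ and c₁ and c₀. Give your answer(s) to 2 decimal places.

c₂ = 0.99, c₁ = 0.85, c₀ = -2.33

Normal-equation sums: Σr^2·r^2 = 10274, Σr^2·r = 1056, Σr^2 = 122, Σr·r = 122, Σr = 12, Σ1 = 6.
For Aᵀq: Σr^2·q = 10783, Σr·q = 1121, Σq = 117.
So AᵀA·[c₂, c₁, c₀]ᵀ = Aᵀq: [[10274, 1056, 122]; [1056, 122, 12]; [122, 12, 6]]·[c₂, c₁, c₀]ᵀ = [10783, 1121, 117]ᵀ.
Row-reducing yields c₂ = 11073/11186, c₁ = 9497/11186, c₀ = -13009/5593.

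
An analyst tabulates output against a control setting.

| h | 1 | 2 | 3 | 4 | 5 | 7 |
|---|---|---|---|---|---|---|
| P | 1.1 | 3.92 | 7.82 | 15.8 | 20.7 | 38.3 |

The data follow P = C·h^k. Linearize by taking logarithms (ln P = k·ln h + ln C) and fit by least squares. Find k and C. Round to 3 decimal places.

k = 1.838, C = 1.101

Linearized form: ln P = k·ln h + ln C. From the 6 transformed points,
XᵀX = [[9.9861, 6.7334]; [6.7334, 6]], rhs = [19.0031, 12.9537]ᵀ  (here Σln h = 6.7334, Σ(ln h)² = 9.9861, Σln P = 12.9537, Σln h·ln P = 19.0031).
Solving (det = 14.5777): k = 1.83817, ln C = 0.09609, so C = exp(0.09609) = 1.10086.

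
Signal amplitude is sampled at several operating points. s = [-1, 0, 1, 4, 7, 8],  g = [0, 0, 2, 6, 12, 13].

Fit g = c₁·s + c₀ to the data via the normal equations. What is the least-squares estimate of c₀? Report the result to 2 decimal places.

c₀ = 0.60

Entries of MᵀM: Σs·s = 131, Σs = 19, Σ1 = 6.
Moment sums: Σs·g = 214, Σg = 33.
So MᵀM·[c₁, c₀]ᵀ = Mᵀg: [[131, 19]; [19, 6]]·[c₁, c₀]ᵀ = [214, 33]ᵀ.
Δ = 131·6 − 19² = 425.
c₁ = (214·6 − 19·33)/425 = 657/425; c₀ = (131·33 − 19·214)/425 = 257/425.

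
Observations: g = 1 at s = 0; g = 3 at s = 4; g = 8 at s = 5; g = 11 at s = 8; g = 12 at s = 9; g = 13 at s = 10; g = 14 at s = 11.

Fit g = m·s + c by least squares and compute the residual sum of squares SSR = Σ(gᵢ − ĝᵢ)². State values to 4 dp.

Entries of AᵀA: Σs·s = 407, Σs = 47, Σ1 = 7.
Moment sums: Σs·g = 532, Σg = 62.
Δ = 407·7 − 47² = 640.
m = (532·7 − 47·62)/640 = 81/64; c = (407·62 − 47·532)/640 = 23/64.
Residuals: 41/64, -155/64, 21/16, 33/64, 1/4, -1/64, -9/32; SSR = 269/32.

SSR = 8.4063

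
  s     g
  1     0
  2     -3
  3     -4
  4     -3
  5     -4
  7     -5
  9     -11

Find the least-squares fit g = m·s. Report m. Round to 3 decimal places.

m = -0.995

Forming AᵀA = [[185]] and Aᵀg = [-184]ᵀ gives AᵀA·[m]ᵀ = Aᵀg.
Hence m = -184 / 185 ≈ -0.994595.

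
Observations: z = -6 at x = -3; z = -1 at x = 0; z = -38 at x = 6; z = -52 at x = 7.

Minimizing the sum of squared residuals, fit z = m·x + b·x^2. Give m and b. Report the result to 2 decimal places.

m = -0.78, b = -0.94

From the data, Σx·x = 94, Σx·x^2 = 532, Σx^2·x^2 = 3778.
Right-hand side: Σx·z = -574, Σx^2·z = -3970.
AᵀA·[m, b]ᵀ = Aᵀz becomes [[94, 532]; [532, 3778]]·[m, b]ᵀ = [-574, -3970]ᵀ.
Determinant 94·3778 − 532² = 72108.
m = ((-574)·3778 − 532·(-3970))/72108 = -4711/6009; b = (94·(-3970) − 532·(-574))/72108 = -5651/6009.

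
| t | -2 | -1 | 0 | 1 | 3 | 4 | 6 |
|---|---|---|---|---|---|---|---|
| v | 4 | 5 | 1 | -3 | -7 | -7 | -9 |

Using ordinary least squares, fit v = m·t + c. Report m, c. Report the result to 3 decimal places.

The normal equations are: 67·m + 11·c = -119;  11·m + 7·c = -16.
Determinant 67·7 − 11² = 348.
m = ((-119)·7 − 11·(-16))/348 = -219/116; c = (67·(-16) − 11·(-119))/348 = 79/116.

m = -1.888, c = 0.681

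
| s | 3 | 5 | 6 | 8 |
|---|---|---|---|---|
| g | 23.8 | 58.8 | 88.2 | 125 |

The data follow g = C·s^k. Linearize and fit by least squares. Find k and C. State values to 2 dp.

k = 1.73, C = 3.65

Let Y = ln g. Fitting Y = k·ln s + ln C by least squares:
Sums: Σln s = 6.5793, Σ(ln s)² = 11.3317, Σln g = 16.5517, Σln s·ln g = 28.1059.
Normal system: [[11.3317, 6.5793]; [6.5793, 4]]·[k, ln C]ᵀ = [28.1059, 16.5517]ᵀ.
Solving (det = 2.0403): k = 1.72792, ln C = 1.29583, so C = exp(1.29583) = 3.65403.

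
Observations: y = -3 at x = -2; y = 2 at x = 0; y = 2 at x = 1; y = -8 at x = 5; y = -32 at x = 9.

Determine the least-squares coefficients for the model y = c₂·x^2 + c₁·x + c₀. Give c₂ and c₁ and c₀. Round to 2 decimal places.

c₂ = -0.51, c₁ = 0.84, c₀ = 1.28

Entries of AᵀA: Σx^2·x^2 = 7203, Σx^2·x = 847, Σx^2 = 111, Σx·x = 111, Σx = 13, Σ1 = 5.
For Aᵀy: Σx^2·y = -2802, Σx·y = -320, Σy = -39.
So AᵀA·[c₂, c₁, c₀]ᵀ = Aᵀy: [[7203, 847, 111]; [847, 111, 13]; [111, 13, 5]]·[c₂, c₁, c₀]ᵀ = [-2802, -320, -39]ᵀ.
Inverting the 3×3 Gram matrix, [c₂, c₁, c₀]ᵀ = [-68521/135062, 113181/135062, 86706/67531]ᵀ.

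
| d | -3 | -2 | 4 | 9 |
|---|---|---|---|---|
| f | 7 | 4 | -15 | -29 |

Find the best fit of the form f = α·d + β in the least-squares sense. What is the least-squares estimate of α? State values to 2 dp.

α = -3.02

The normal system AᵀA·[α, β]ᵀ = Aᵀf is [[110, 8]; [8, 4]]·[α, β]ᵀ = [-350, -33]ᵀ.
det = 110·4 − 8² = 376.
α = ((-350)·4 − 8·(-33))/376 = -142/47; β = (110·(-33) − 8·(-350))/376 = -415/188.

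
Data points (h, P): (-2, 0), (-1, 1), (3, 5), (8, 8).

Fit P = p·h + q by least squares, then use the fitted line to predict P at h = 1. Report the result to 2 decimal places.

From the data, Σh·h = 78, Σh = 8, Σ1 = 4.
Right-hand side: Σh·P = 78, ΣP = 14.
Determinant 78·4 − 8² = 248.
p = (78·4 − 8·14)/248 = 25/31; q = (78·14 − 8·78)/248 = 117/62.
At h = 1: P̂ = (25/31)·(1) + (117/62)·(1) = 167/62.

P̂ = 2.69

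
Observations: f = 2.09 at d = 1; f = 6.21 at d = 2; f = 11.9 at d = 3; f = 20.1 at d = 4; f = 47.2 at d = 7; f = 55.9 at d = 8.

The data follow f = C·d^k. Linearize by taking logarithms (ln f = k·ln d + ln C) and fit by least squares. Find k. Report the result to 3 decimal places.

k = 1.596

With ln fᵢ as the transformed response and ln dᵢ as the regressor:
AᵀA = [[11.7199, 7.2034]; [7.2034, 6]], rhs = [24.0135, 15.9185]ᵀ  (here Σln d = 7.2034, Σ(ln d)² = 11.7199, Σln f = 15.9185, Σln d·ln f = 24.0135).
Solving (det = 18.4301): k = 1.59594, ln C = 0.73706.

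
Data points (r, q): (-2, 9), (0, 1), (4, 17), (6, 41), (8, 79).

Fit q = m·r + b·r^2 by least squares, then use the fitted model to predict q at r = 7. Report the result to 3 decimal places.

With design matrix X, XᵀX = [[120, 784]; [784, 5664]] and Xᵀq = [928, 6840]ᵀ.
Determinant 120·5664 − 784² = 65024.
m = (928·5664 − 784·6840)/65024 = -831/508; b = (120·6840 − 784·928)/65024 = 1457/1016.
At r = 7: q̂ = (-831/508)·(7) + (1457/1016)·(49) = 59759/1016.

q̂ = 58.818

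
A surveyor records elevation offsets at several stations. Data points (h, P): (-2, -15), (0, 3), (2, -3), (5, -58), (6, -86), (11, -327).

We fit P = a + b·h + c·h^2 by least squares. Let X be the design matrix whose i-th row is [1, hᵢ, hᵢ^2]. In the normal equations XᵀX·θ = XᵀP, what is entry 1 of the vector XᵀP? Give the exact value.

Entry 1 ↔ basis 1, so (XᵀP)_{1} = Σᵢ Pᵢ = (1)·(-15) + (1)·(3) + (1)·(-3) + (1)·(-58) + (1)·(-86) + (1)·(-327) = -486.

-486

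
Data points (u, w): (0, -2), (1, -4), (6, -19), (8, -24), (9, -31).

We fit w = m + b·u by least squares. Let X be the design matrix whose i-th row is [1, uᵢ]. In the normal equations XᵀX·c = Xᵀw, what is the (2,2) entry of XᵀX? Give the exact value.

Row 2 ↔ basis u, column 2 ↔ basis u, so (XᵀX)_{2,2} = Σᵢ (u)·(u) = (0)·(0) + (1)·(1) + (6)·(6) + (8)·(8) + (9)·(9) = 182.

182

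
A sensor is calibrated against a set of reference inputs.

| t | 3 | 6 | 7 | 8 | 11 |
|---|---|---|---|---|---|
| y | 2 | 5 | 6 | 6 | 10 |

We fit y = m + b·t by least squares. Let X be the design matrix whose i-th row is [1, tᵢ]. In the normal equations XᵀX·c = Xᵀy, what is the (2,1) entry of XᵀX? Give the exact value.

35

Row 2 ↔ basis t, column 1 ↔ basis 1, so (XᵀX)_{2,1} = Σᵢ t = (3)·(1) + (6)·(1) + (7)·(1) + (8)·(1) + (11)·(1) = 35.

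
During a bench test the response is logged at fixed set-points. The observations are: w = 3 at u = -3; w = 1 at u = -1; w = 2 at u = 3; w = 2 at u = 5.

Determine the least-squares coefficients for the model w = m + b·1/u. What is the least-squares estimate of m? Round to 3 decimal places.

Forming XᵀX = [[4, -4/5]; [-4/5, 284/225]] and Xᵀw = [8, -14/15]ᵀ gives XᵀX·[m, b]ᵀ = Xᵀw.
Determinant 4·(284/225) − (-4/5)² = 992/225.
m = (8·(284/225) − (-4/5)·(-14/15))/(992/225) = 263/124; b = (4·(-14/15) − (-4/5)·8)/(992/225) = 75/124.

m = 2.121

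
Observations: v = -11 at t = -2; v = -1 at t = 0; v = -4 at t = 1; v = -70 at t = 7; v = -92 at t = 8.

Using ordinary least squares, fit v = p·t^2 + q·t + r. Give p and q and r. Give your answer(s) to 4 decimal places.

Compute the Gram sums: Σt^2·t^2 = 6514, Σt^2·t = 848, Σt^2 = 118, Σt·t = 118, Σt = 14, Σ1 = 5.
Right-hand side: Σt^2·v = -9366, Σt·v = -1208, Σv = -178.
AᵀA·[p, q, r]ᵀ = Aᵀv becomes [[6514, 848, 118]; [848, 118, 14]; [118, 14, 5]]·[p, q, r]ᵀ = [-9366, -1208, -178]ᵀ.
Row-reducing yields p = -49661/32439, q = 34084/32439, r = -26088/10813.

p = -1.5309, q = 1.0507, r = -2.4127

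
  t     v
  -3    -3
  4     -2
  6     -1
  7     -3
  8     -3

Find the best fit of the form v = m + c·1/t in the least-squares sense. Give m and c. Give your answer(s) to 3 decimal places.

m = -2.523, c = 1.751

The normal equations are: 5·m + (59/168)·c = -12;  (59/168)·m + (6701/28224)·c = -79/168.
Δ = 5·(6701/28224) − (59/168)² = 417/392.
m = ((-12)·(6701/28224) − (59/168)·(-79/168))/(417/392) = -75751/30024; c = (5·(-79/168) − (59/168)·(-12))/(417/392) = 2191/1251.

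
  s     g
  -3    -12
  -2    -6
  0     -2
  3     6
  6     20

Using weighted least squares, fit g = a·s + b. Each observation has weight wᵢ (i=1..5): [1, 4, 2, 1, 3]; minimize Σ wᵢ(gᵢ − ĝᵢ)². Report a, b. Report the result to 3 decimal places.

Forming MᵀWM = [[142, 10]; [10, 11]] and MᵀWg = [462, 26]ᵀ gives MᵀWM·[a, b]ᵀ = MᵀWg.
det = 142·11 − 10² = 1462.
a = (462·11 − 10·26)/1462 = 2411/731; b = (142·26 − 10·462)/1462 = -464/731.

a = 3.298, b = -0.635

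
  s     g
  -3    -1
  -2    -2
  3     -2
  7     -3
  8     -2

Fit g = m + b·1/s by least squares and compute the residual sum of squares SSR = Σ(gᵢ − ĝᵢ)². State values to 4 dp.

Forming AᵀA = [[5, -13/56]; [-13/56, 14345/28224]] and Aᵀg = [-10, -1/84]ᵀ gives AᵀA·[m, b]ᵀ = Aᵀg.
det = 5·(14345/28224) − (-13/56)² = 17551/7056.
m = ((-10)·(14345/28224) − (-13/56)·(-1/84))/(17551/7056) = -35882/17551; b = (5·(-1/84) − (-13/56)·(-10))/(17551/7056) = -16800/17551.
Residuals: 12731/17551, -7620/17551, 6380/17551, -14371/17551, 2880/17551; SSR = 27102/17551.

SSR = 1.5442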